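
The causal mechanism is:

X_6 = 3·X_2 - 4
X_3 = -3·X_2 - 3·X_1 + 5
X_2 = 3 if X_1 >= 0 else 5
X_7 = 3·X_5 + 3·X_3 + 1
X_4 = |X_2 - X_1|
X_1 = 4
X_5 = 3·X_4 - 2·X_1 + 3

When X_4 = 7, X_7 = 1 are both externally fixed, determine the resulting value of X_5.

Setting X_4 = 7, X_7 = 1 by intervention discards those variables' equations.
X_5 = 3·X_4 - 2·X_1 + 3  [with X_4=7, X_1=4]  = 16

16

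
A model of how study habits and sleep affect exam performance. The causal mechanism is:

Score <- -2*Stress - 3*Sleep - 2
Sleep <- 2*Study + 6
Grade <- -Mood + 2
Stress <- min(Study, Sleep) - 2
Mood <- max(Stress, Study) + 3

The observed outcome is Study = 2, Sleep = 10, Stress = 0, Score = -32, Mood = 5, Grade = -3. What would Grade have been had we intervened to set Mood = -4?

6

The intervention breaks the incoming arrows to Mood: Mood <- max(Stress, Study) + 3 no longer applies, and Mood = -4.
Grade = -Mood + 2  [with Mood=-4]  = 6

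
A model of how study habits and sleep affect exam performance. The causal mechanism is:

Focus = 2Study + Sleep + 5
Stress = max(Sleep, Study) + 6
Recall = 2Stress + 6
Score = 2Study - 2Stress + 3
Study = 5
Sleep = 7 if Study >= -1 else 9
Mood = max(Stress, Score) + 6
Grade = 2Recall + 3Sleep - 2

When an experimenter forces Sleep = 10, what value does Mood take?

Under do(Sleep=10), the mechanism Sleep = 7 if Study >= -1 else 9 is discarded; Sleep is fixed at 10.
Stress = max(Sleep, Study) + 6  [with Sleep=10, Study=5]  = 16
Score = 2Study - 2Stress + 3  [with Study=5, Stress=16]  = -19
Mood = max(Stress, Score) + 6  [with Stress=16, Score=-19]  = 22

22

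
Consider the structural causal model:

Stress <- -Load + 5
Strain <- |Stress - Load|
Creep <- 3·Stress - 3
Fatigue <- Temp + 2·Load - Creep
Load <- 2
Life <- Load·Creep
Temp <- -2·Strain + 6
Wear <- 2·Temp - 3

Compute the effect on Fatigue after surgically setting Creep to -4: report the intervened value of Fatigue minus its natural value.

Under do(Creep=-4), the mechanism Creep <- 3·Stress - 3 is discarded; Creep is fixed at -4.
Stress = -Load + 5  [with Load=2]  = 3
Strain = |Stress - Load|  [with Stress=3, Load=2]  = 1
Temp = -2·Strain + 6  [with Strain=1]  = 4
Fatigue = Temp + 2·Load - Creep  [with Temp=4, Load=2, Creep=-4]  = 12
Without intervention: Stress = -Load + 5  [with Load=2]  = 3; Strain = |Stress - Load|  [with Stress=3, Load=2]  = 1; Temp = -2·Strain + 6  [with Strain=1]  = 4; Creep = 3·Stress - 3  [with Stress=3]  = 6; Fatigue = Temp + 2·Load - Creep  [with Temp=4, Load=2, Creep=6]  = 2.
Change = 12 − 2 = 10.

10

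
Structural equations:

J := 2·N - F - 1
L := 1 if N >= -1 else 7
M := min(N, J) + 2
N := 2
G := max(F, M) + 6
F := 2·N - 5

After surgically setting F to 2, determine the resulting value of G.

Under do(F=2), the mechanism F := 2·N - 5 is discarded; F is fixed at 2.
J = 2·N - F - 1  [with N=2, F=2]  = 1
M = min(N, J) + 2  [with N=2, J=1]  = 3
G = max(F, M) + 6  [with F=2, M=3]  = 9

9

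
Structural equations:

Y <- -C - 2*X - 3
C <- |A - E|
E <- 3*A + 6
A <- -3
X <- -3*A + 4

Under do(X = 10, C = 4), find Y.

The joint intervention fixes X = 10, C = 4, removing each variable's own equation.
Y = -C - 2*X - 3  [with C=4, X=10]  = -27

-27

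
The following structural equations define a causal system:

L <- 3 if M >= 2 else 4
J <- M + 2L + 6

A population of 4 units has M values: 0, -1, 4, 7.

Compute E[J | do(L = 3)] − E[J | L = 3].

Under do(L=3), L's equation is replaced by L=3 for every unit. Per-unit J: 12, 11, 16, 19. Mean = 14.5.
E[J|L=3] averages over only the 2 units with L=3 (M = 4, 7): J = 16, 19, mean 17.5.
Difference = 14.5 − 17.5 = -3.

-3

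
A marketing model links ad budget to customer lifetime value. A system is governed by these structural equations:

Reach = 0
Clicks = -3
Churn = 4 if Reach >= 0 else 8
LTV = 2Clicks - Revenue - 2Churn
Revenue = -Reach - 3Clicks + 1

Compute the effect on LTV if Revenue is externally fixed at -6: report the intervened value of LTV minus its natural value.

16

Intervening sets Revenue = -6 and removes its equation (Revenue = -Reach - 3Clicks + 1).
Churn = 4 if Reach >= 0 else 8  [with Reach=0]  = 4
LTV = 2Clicks - Revenue - 2Churn  [with Clicks=-3, Revenue=-6, Churn=4]  = -8
Without intervention: Churn = 4 if Reach >= 0 else 8  [with Reach=0]  = 4; Revenue = -Reach - 3Clicks + 1  [with Reach=0, Clicks=-3]  = 10; LTV = 2Clicks - Revenue - 2Churn  [with Clicks=-3, Revenue=10, Churn=4]  = -24.
Change = -8 − (-24) = 16.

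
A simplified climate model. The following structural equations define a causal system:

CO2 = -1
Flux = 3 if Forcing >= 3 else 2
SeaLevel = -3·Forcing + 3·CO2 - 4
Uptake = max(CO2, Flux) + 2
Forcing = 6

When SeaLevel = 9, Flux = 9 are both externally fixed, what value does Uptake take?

Setting SeaLevel = 9, Flux = 9 by intervention discards those variables' equations.
Uptake = max(CO2, Flux) + 2  [with CO2=-1, Flux=9]  = 11

11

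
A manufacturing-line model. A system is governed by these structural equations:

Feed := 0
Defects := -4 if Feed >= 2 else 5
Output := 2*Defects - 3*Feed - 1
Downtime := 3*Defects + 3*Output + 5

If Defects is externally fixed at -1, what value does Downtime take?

-7

Under do(Defects=-1), the mechanism Defects := -4 if Feed >= 2 else 5 is discarded; Defects is fixed at -1.
Output = 2*Defects - 3*Feed - 1  [with Defects=-1, Feed=0]  = -3
Downtime = 3*Defects + 3*Output + 5  [with Defects=-1, Output=-3]  = -7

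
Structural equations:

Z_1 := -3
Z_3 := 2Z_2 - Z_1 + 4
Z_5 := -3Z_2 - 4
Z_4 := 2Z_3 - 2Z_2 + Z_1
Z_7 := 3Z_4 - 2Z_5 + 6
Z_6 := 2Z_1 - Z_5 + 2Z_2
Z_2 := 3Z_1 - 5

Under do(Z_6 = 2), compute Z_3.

do(Z_6=2) replaces the equation Z_6 := 2Z_1 - Z_5 + 2Z_2 with the constant Z_6 = 2.
Z_3 is not downstream of the intervention, so its value is determined by the original equations.
Z_2 = 3Z_1 - 5  [with Z_1=-3]  = -14
Z_3 = 2Z_2 - Z_1 + 4  [with Z_2=-14, Z_1=-3]  = -21

-21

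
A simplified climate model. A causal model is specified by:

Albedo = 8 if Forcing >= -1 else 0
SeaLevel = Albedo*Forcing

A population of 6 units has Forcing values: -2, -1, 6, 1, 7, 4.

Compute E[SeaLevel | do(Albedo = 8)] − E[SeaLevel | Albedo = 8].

do(Albedo=8) breaks Albedo's dependence on Forcing. With Albedo=8 fixed, SeaLevel across the units is -16, -8, 48, 8, 56, 32, mean 20.
Conditioning on Albedo=8 selects the 5 unit(s) with Forcing ∈ {-1, 6, 1, 7, 4}. Their SeaLevel values: -8, 48, 8, 56, 32. Mean = 27.2.
Difference = 20 − 27.2 = -7.2.

-7.2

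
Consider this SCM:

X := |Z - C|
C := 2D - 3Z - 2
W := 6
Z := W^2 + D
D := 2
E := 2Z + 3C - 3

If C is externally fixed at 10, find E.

Under do(C=10), the mechanism C := 2D - 3Z - 2 is discarded; C is fixed at 10.
Z = W^2 + D  [with W=6, D=2]  = 38
E = 2Z + 3C - 3  [with Z=38, C=10]  = 103

103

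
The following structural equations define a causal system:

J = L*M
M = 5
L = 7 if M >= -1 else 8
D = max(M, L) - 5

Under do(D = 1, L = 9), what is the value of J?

45

Setting D = 1, L = 9 by intervention discards those variables' equations.
J = L*M  [with L=9, M=5]  = 45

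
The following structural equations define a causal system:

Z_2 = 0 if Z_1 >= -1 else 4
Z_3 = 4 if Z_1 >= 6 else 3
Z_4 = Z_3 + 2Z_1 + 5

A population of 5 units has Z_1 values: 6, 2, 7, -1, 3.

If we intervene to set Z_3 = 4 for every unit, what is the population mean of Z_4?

15.8

Under do(Z_3=4), Z_3's equation is replaced by Z_3=4 for every unit. Per-unit Z_4: 21, 13, 23, 7, 15. Mean = 15.8.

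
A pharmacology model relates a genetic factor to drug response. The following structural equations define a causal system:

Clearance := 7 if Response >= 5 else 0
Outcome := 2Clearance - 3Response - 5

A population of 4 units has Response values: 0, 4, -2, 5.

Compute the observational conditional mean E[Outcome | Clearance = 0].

E[Outcome|Clearance=0] averages over only the 3 units with Clearance=0 (Response = 0, 4, -2): Outcome = -5, -17, 1, mean -7.

-7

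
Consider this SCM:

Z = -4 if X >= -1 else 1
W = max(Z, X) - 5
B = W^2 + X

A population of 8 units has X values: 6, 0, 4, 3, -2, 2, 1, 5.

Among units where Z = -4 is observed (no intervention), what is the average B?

Conditioning on Z=-4 selects the 7 unit(s) with X ∈ {6, 0, 4, 3, 2, 1, 5}. Their B values: 7, 25, 5, 7, 11, 17, 5. Mean = 11.

11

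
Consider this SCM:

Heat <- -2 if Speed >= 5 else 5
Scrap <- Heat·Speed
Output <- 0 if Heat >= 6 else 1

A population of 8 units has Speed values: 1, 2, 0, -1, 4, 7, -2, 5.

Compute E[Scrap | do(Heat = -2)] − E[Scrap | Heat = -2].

8

Every unit gets Heat=-2 under the intervention. Scrap values become -2, -4, 0, 2, -8, -14, 4, -10; E[Scrap|do(Heat=-2)] = -4.
Conditioning on Heat=-2 selects the 2 unit(s) with Speed ∈ {7, 5}. Their Scrap values: -14, -10. Mean = -12.
Difference = -4 − (-12) = 8.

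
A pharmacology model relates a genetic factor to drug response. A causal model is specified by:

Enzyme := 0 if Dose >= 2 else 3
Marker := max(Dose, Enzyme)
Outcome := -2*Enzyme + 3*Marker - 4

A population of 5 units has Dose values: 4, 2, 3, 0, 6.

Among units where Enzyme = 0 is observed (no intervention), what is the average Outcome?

Observing Enzyme=0 restricts to units where Enzyme's equation naturally yields 0: Dose ∈ {4, 2, 3, 6}. In that subpopulation Outcome = 8, 2, 5, 14, mean 7.25.

7.25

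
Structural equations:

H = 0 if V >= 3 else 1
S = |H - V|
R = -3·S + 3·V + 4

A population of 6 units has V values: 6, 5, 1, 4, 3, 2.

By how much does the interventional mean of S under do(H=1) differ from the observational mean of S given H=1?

2

Every unit gets H=1 under the intervention. S values become 5, 4, 0, 3, 2, 1; E[S|do(H=1)] = 2.5.
E[S|H=1] averages over only the 2 units with H=1 (V = 1, 2): S = 0, 1, mean 0.5.
Difference = 2.5 − 0.5 = 2.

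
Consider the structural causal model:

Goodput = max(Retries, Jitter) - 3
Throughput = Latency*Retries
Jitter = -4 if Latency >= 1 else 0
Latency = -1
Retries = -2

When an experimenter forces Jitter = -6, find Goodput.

do(Jitter=-6) replaces the equation Jitter = -4 if Latency >= 1 else 0 with the constant Jitter = -6.
Goodput = max(Retries, Jitter) - 3  [with Retries=-2, Jitter=-6]  = -5

-5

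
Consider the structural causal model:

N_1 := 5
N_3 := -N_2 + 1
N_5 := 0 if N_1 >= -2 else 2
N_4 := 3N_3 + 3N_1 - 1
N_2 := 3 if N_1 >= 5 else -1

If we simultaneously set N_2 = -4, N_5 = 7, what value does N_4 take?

The joint intervention fixes N_2 = -4, N_5 = 7, removing each variable's own equation.
N_3 = -N_2 + 1  [with N_2=-4]  = 5
N_4 = 3N_3 + 3N_1 - 1  [with N_3=5, N_1=5]  = 29

29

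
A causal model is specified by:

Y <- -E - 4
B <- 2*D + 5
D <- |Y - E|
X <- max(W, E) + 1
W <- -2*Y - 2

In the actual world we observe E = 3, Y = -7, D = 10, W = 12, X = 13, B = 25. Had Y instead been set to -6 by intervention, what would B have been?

Under do(Y=-6), the mechanism Y <- -E - 4 is discarded; Y is fixed at -6.
D = |Y - E|  [with Y=-6, E=3]  = 9
B = 2*D + 5  [with D=9]  = 23

23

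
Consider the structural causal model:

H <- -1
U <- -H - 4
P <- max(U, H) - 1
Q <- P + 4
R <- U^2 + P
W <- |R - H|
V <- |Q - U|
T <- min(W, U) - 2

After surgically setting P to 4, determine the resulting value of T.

-5

The intervention breaks the incoming arrows to P: P <- max(U, H) - 1 no longer applies, and P = 4.
U = -H - 4  [with H=-1]  = -3
R = U^2 + P  [with U=-3, P=4]  = 13
W = |R - H|  [with R=13, H=-1]  = 14
T = min(W, U) - 2  [with W=14, U=-3]  = -5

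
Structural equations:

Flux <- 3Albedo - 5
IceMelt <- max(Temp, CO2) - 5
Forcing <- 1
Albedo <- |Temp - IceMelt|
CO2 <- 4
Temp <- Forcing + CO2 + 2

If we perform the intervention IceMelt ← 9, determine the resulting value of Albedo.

Intervening sets IceMelt = 9 and removes its equation (IceMelt <- max(Temp, CO2) - 5).
Temp = Forcing + CO2 + 2  [with Forcing=1, CO2=4]  = 7
Albedo = |Temp - IceMelt|  [with Temp=7, IceMelt=9]  = 2

2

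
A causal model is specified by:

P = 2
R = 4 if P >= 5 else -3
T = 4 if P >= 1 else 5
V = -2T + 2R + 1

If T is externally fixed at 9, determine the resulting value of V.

Under do(T=9), the mechanism T = 4 if P >= 1 else 5 is discarded; T is fixed at 9.
R = 4 if P >= 5 else -3  [with P=2]  = -3
V = -2T + 2R + 1  [with T=9, R=-3]  = -23

-23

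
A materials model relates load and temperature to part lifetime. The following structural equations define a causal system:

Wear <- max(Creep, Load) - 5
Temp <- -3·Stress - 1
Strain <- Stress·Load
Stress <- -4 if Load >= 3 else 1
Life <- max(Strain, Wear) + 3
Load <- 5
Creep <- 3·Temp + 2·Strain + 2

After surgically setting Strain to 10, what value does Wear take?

50

The intervention breaks the incoming arrows to Strain: Strain <- Stress·Load no longer applies, and Strain = 10.
Stress = -4 if Load >= 3 else 1  [with Load=5]  = -4
Temp = -3·Stress - 1  [with Stress=-4]  = 11
Creep = 3·Temp + 2·Strain + 2  [with Temp=11, Strain=10]  = 55
Wear = max(Creep, Load) - 5  [with Creep=55, Load=5]  = 50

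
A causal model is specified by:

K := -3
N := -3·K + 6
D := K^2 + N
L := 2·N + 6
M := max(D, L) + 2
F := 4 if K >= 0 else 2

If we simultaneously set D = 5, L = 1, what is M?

7

Setting D = 5, L = 1 by intervention discards those variables' equations.
M = max(D, L) + 2  [with D=5, L=1]  = 7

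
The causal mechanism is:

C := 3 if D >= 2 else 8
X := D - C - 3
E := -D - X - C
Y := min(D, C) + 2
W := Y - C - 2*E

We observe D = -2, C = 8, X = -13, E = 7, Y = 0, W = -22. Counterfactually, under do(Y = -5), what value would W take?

The intervention breaks the incoming arrows to Y: Y := min(D, C) + 2 no longer applies, and Y = -5.
C = 3 if D >= 2 else 8  [with D=-2]  = 8
X = D - C - 3  [with D=-2, C=8]  = -13
E = -D - X - C  [with D=-2, X=-13, C=8]  = 7
W = Y - C - 2*E  [with Y=-5, C=8, E=7]  = -27

-27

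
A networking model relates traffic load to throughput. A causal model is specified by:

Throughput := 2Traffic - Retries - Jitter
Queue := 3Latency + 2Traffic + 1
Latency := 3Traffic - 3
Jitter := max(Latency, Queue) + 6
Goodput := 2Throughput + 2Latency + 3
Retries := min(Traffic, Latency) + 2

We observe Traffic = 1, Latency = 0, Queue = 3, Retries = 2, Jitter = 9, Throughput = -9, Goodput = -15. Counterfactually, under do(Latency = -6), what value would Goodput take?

3

Under do(Latency=-6), the mechanism Latency := 3Traffic - 3 is discarded; Latency is fixed at -6.
Queue = 3Latency + 2Traffic + 1  [with Latency=-6, Traffic=1]  = -15
Retries = min(Traffic, Latency) + 2  [with Traffic=1, Latency=-6]  = -4
Jitter = max(Latency, Queue) + 6  [with Latency=-6, Queue=-15]  = 0
Throughput = 2Traffic - Retries - Jitter  [with Traffic=1, Retries=-4, Jitter=0]  = 6
Goodput = 2Throughput + 2Latency + 3  [with Throughput=6, Latency=-6]  = 3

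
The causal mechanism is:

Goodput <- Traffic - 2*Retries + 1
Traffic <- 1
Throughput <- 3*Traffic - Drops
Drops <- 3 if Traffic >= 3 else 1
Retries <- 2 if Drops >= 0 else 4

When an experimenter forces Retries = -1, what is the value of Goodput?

4

do(Retries=-1) replaces the equation Retries <- 2 if Drops >= 0 else 4 with the constant Retries = -1.
Goodput = Traffic - 2*Retries + 1  [with Traffic=1, Retries=-1]  = 4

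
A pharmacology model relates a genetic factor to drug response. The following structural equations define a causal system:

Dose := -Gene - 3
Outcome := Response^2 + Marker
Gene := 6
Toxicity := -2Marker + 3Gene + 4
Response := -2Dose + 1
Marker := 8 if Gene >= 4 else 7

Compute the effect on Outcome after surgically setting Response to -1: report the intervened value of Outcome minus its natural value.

Under do(Response=-1), the mechanism Response := -2Dose + 1 is discarded; Response is fixed at -1.
Marker = 8 if Gene >= 4 else 7  [with Gene=6]  = 8
Outcome = Response^2 + Marker  [with Response=-1, Marker=8]  = 9
Without intervention: Dose = -Gene - 3  [with Gene=6]  = -9; Marker = 8 if Gene >= 4 else 7  [with Gene=6]  = 8; Response = -2Dose + 1  [with Dose=-9]  = 19; Outcome = Response^2 + Marker  [with Response=19, Marker=8]  = 369.
Change = 9 − 369 = -360.

-360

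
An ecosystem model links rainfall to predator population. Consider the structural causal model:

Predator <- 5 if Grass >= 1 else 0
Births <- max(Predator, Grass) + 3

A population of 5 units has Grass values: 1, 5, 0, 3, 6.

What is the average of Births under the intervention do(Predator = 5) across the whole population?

8.2

Every unit gets Predator=5 under the intervention. Births values become 8, 8, 8, 8, 9; E[Births|do(Predator=5)] = 8.2.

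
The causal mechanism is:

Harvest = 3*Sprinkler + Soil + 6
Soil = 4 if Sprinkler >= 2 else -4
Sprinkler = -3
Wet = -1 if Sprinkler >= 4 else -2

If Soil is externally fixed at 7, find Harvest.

Under do(Soil=7), the mechanism Soil = 4 if Sprinkler >= 2 else -4 is discarded; Soil is fixed at 7.
Harvest = 3*Sprinkler + Soil + 6  [with Sprinkler=-3, Soil=7]  = 4

4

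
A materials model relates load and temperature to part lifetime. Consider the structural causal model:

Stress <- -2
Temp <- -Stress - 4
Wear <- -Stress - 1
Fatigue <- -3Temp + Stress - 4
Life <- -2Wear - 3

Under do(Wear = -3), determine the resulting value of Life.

3

do(Wear=-3) replaces the equation Wear <- -Stress - 1 with the constant Wear = -3.
Life = -2Wear - 3  [with Wear=-3]  = 3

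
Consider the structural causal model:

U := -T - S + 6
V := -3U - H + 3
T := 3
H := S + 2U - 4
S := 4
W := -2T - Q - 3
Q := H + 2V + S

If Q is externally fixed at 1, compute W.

Intervening sets Q = 1 and removes its equation (Q := H + 2V + S).
W = -2T - Q - 3  [with T=3, Q=1]  = -10

-10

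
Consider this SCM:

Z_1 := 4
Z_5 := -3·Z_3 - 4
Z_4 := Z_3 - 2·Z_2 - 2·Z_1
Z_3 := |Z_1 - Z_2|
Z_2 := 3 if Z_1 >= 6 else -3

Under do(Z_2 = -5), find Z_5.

-31

do(Z_2=-5) replaces the equation Z_2 := 3 if Z_1 >= 6 else -3 with the constant Z_2 = -5.
Z_3 = |Z_1 - Z_2|  [with Z_1=4, Z_2=-5]  = 9
Z_5 = -3·Z_3 - 4  [with Z_3=9]  = -31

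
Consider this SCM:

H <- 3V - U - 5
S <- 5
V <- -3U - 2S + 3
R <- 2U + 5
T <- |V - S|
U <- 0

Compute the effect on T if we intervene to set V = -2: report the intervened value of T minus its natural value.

-5

do(V=-2) replaces the equation V <- -3U - 2S + 3 with the constant V = -2.
T = |V - S|  [with V=-2, S=5]  = 7
Without intervention: V = -3U - 2S + 3  [with U=0, S=5]  = -7; T = |V - S|  [with V=-7, S=5]  = 12.
Change = 7 − 12 = -5.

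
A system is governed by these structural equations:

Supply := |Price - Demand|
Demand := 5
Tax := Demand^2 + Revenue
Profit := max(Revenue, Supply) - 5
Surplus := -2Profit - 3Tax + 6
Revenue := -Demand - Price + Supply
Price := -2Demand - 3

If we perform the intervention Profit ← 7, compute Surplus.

Intervening sets Profit = 7 and removes its equation (Profit := max(Revenue, Supply) - 5).
Price = -2Demand - 3  [with Demand=5]  = -13
Supply = |Price - Demand|  [with Price=-13, Demand=5]  = 18
Revenue = -Demand - Price + Supply  [with Demand=5, Price=-13, Supply=18]  = 26
Tax = Demand^2 + Revenue  [with Demand=5, Revenue=26]  = 51
Surplus = -2Profit - 3Tax + 6  [with Profit=7, Tax=51]  = -161

-161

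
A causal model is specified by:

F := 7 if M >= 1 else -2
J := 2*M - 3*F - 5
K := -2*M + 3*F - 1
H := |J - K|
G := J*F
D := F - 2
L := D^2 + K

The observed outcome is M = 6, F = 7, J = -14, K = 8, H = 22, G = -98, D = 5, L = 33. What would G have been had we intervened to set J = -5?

-35

The intervention breaks the incoming arrows to J: J := 2*M - 3*F - 5 no longer applies, and J = -5.
F = 7 if M >= 1 else -2  [with M=6]  = 7
G = J*F  [with J=-5, F=7]  = -35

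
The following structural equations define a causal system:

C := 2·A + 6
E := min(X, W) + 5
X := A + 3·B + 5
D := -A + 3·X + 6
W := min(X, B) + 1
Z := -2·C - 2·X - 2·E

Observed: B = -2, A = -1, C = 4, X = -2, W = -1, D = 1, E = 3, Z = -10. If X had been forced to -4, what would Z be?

do(X=-4) replaces the equation X := A + 3·B + 5 with the constant X = -4.
C = 2·A + 6  [with A=-1]  = 4
W = min(X, B) + 1  [with X=-4, B=-2]  = -3
E = min(X, W) + 5  [with X=-4, W=-3]  = 1
Z = -2·C - 2·X - 2·E  [with C=4, X=-4, E=1]  = -2

-2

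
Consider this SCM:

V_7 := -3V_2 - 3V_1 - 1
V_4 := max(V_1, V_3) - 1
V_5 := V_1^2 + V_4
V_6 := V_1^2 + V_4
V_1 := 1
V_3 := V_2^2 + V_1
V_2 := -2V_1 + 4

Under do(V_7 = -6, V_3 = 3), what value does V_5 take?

3

Under do(V_7 = -6, V_3 = 3), each intervened variable's structural equation is replaced by its fixed value.
V_4 = max(V_1, V_3) - 1  [with V_1=1, V_3=3]  = 2
V_5 = V_1^2 + V_4  [with V_1=1, V_4=2]  = 3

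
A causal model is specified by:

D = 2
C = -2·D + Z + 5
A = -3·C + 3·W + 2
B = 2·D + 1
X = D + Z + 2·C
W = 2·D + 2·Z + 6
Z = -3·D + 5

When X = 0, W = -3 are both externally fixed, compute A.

-7

The joint intervention fixes X = 0, W = -3, removing each variable's own equation.
Z = -3·D + 5  [with D=2]  = -1
C = -2·D + Z + 5  [with D=2, Z=-1]  = 0
A = -3·C + 3·W + 2  [with C=0, W=-3]  = -7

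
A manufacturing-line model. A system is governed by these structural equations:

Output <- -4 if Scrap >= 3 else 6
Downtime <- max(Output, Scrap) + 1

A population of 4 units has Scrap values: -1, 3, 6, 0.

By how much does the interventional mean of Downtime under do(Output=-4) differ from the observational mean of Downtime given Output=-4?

do(Output=-4) breaks Output's dependence on Scrap. With Output=-4 fixed, Downtime across the units is 0, 4, 7, 1, mean 3.
Conditioning on Output=-4 selects the 2 unit(s) with Scrap ∈ {3, 6}. Their Downtime values: 4, 7. Mean = 5.5.
Difference = 3 − 5.5 = -2.5.

-2.5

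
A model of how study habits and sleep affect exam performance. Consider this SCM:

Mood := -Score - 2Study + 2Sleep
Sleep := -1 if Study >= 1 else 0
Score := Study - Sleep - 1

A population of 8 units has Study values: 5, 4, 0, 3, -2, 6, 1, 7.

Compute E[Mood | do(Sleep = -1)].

-11

Every unit gets Sleep=-1 under the intervention. Mood values become -17, -14, -2, -11, 4, -20, -5, -23; E[Mood|do(Sleep=-1)] = -11.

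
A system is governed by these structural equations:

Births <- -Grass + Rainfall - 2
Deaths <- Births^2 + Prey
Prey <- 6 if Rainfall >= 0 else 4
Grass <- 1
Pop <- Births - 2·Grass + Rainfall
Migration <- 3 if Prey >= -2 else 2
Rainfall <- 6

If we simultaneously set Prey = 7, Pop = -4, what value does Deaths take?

16

Setting Prey = 7, Pop = -4 by intervention discards those variables' equations.
Births = -Grass + Rainfall - 2  [with Grass=1, Rainfall=6]  = 3
Deaths = Births^2 + Prey  [with Births=3, Prey=7]  = 16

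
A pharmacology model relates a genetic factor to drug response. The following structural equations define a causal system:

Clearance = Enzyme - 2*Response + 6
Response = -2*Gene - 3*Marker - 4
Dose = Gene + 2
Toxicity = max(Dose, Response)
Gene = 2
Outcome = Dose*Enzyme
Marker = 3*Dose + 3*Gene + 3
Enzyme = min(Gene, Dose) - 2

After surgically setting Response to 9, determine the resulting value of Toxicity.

The intervention breaks the incoming arrows to Response: Response = -2*Gene - 3*Marker - 4 no longer applies, and Response = 9.
Dose = Gene + 2  [with Gene=2]  = 4
Toxicity = max(Dose, Response)  [with Dose=4, Response=9]  = 9

9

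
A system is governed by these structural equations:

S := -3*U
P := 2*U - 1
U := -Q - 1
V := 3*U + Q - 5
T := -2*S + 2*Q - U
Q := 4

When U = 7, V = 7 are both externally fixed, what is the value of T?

The joint intervention fixes U = 7, V = 7, removing each variable's own equation.
S = -3*U  [with U=7]  = -21
T = -2*S + 2*Q - U  [with S=-21, Q=4, U=7]  = 43

43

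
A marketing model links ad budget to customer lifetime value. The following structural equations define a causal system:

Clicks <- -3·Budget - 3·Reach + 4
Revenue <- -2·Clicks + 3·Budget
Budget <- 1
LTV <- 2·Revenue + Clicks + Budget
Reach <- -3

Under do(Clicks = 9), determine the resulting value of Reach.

-3

Under do(Clicks=9), the mechanism Clicks <- -3·Budget - 3·Reach + 4 is discarded; Clicks is fixed at 9.
Since Reach is not a descendant of the intervened variable, it is unaffected.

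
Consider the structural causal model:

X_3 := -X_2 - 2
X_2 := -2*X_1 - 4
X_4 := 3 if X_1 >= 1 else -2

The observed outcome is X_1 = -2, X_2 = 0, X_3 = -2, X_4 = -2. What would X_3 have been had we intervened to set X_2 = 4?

-6

The intervention breaks the incoming arrows to X_2: X_2 := -2*X_1 - 4 no longer applies, and X_2 = 4.
X_3 = -X_2 - 2  [with X_2=4]  = -6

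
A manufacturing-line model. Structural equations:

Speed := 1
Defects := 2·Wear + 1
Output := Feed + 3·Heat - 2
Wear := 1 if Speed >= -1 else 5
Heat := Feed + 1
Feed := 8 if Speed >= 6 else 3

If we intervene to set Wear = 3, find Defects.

7

Intervening sets Wear = 3 and removes its equation (Wear := 1 if Speed >= -1 else 5).
Defects = 2·Wear + 1  [with Wear=3]  = 7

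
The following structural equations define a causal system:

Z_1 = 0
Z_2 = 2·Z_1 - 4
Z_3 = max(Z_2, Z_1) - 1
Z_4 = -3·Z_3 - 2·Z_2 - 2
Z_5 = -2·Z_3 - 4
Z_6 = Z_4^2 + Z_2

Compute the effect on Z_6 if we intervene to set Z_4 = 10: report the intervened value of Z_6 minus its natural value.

19

Under do(Z_4=10), the mechanism Z_4 = -3·Z_3 - 2·Z_2 - 2 is discarded; Z_4 is fixed at 10.
Z_2 = 2·Z_1 - 4  [with Z_1=0]  = -4
Z_6 = Z_4^2 + Z_2  [with Z_4=10, Z_2=-4]  = 96
Without intervention: Z_2 = 2·Z_1 - 4  [with Z_1=0]  = -4; Z_3 = max(Z_2, Z_1) - 1  [with Z_2=-4, Z_1=0]  = -1; Z_4 = -3·Z_3 - 2·Z_2 - 2  [with Z_3=-1, Z_2=-4]  = 9; Z_6 = Z_4^2 + Z_2  [with Z_4=9, Z_2=-4]  = 77.
Change = 96 − 77 = 19.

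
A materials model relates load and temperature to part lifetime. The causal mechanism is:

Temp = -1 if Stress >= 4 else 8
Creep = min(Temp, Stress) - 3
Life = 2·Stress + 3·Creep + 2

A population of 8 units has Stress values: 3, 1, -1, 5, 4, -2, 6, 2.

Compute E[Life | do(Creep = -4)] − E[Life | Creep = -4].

-2.5

Every unit gets Creep=-4 under the intervention. Life values become -4, -8, -12, 0, -2, -14, 2, -6; E[Life|do(Creep=-4)] = -5.5.
E[Life|Creep=-4] averages over only the 4 units with Creep=-4 (Stress = -1, 5, 4, 6): Life = -12, 0, -2, 2, mean -3.
Difference = -5.5 − (-3) = -2.5.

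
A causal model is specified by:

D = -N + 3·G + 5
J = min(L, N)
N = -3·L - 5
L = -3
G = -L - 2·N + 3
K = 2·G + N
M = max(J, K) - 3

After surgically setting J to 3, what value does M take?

0

The intervention breaks the incoming arrows to J: J = min(L, N) no longer applies, and J = 3.
N = -3·L - 5  [with L=-3]  = 4
G = -L - 2·N + 3  [with L=-3, N=4]  = -2
K = 2·G + N  [with G=-2, N=4]  = 0
M = max(J, K) - 3  [with J=3, K=0]  = 0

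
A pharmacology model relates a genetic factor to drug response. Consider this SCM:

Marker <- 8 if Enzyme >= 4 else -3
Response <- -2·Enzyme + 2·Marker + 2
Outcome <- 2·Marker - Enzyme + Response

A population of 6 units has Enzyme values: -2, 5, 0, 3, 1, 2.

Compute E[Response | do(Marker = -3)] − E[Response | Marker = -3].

-1.4

Under do(Marker=-3), Marker's equation is replaced by Marker=-3 for every unit. Per-unit Response: 0, -14, -4, -10, -6, -8. Mean = -7.
Conditioning on Marker=-3 selects the 5 unit(s) with Enzyme ∈ {-2, 0, 3, 1, 2}. Their Response values: 0, -4, -10, -6, -8. Mean = -5.6.
Difference = -7 − (-5.6) = -1.4.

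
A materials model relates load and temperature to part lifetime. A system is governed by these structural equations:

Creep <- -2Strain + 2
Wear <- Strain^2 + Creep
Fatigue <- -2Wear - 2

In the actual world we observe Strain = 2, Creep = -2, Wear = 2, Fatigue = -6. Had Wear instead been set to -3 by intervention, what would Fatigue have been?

The intervention breaks the incoming arrows to Wear: Wear <- Strain^2 + Creep no longer applies, and Wear = -3.
Fatigue = -2Wear - 2  [with Wear=-3]  = 4

4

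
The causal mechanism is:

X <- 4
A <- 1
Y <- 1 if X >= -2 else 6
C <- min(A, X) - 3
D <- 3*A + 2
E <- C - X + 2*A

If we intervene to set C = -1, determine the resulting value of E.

-3

Under do(C=-1), the mechanism C <- min(A, X) - 3 is discarded; C is fixed at -1.
E = C - X + 2*A  [with C=-1, X=4, A=1]  = -3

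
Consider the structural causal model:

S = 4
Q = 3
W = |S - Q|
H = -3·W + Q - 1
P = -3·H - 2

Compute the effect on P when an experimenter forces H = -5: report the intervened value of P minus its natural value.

12

Intervening sets H = -5 and removes its equation (H = -3·W + Q - 1).
P = -3·H - 2  [with H=-5]  = 13
Without intervention: W = |S - Q|  [with S=4, Q=3]  = 1; H = -3·W + Q - 1  [with W=1, Q=3]  = -1; P = -3·H - 2  [with H=-1]  = 1.
Change = 13 − 1 = 12.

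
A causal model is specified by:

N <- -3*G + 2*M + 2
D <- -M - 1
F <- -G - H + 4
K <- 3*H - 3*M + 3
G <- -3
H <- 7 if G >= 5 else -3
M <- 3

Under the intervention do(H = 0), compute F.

7

The intervention breaks the incoming arrows to H: H <- 7 if G >= 5 else -3 no longer applies, and H = 0.
F = -G - H + 4  [with G=-3, H=0]  = 7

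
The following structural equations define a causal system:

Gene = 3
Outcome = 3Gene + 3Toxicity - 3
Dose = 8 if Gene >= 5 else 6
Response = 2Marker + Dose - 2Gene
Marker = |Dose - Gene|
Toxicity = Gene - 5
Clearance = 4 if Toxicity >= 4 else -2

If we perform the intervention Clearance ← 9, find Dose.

6

do(Clearance=9) replaces the equation Clearance = 4 if Toxicity >= 4 else -2 with the constant Clearance = 9.
Dose is not downstream of the intervention, so its value is determined by the original equations.
Dose = 8 if Gene >= 5 else 6  [with Gene=3]  = 6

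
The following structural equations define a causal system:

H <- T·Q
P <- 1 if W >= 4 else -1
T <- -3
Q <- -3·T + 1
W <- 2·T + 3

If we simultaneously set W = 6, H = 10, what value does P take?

The joint intervention fixes W = 6, H = 10, removing each variable's own equation.
P = 1 if W >= 4 else -1  [with W=6]  = 1

1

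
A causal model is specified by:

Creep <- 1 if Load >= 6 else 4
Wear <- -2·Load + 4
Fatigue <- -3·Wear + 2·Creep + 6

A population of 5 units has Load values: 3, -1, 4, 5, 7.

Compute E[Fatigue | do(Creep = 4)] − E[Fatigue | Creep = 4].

5.1

Under do(Creep=4), Creep's equation is replaced by Creep=4 for every unit. Per-unit Fatigue: 20, -4, 26, 32, 44. Mean = 23.6.
E[Fatigue|Creep=4] averages over only the 4 units with Creep=4 (Load = 3, -1, 4, 5): Fatigue = 20, -4, 26, 32, mean 18.5.
Difference = 23.6 − 18.5 = 5.1.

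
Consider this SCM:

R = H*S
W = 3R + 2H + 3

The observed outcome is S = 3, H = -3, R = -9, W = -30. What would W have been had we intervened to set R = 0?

-3

The intervention breaks the incoming arrows to R: R = H*S no longer applies, and R = 0.
W = 3R + 2H + 3  [with R=0, H=-3]  = -3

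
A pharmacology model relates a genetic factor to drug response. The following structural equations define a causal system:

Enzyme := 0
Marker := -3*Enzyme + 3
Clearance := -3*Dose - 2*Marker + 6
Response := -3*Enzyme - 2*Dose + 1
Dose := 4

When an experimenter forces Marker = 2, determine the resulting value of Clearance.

do(Marker=2) replaces the equation Marker := -3*Enzyme + 3 with the constant Marker = 2.
Clearance = -3*Dose - 2*Marker + 6  [with Dose=4, Marker=2]  = -10

-10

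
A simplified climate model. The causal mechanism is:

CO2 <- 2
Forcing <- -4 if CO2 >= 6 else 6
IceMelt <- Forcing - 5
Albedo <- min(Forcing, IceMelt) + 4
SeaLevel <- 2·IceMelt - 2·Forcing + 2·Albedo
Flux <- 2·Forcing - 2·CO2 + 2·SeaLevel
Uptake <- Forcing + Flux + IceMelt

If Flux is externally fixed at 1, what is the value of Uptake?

8

Intervening sets Flux = 1 and removes its equation (Flux <- 2·Forcing - 2·CO2 + 2·SeaLevel).
Forcing = -4 if CO2 >= 6 else 6  [with CO2=2]  = 6
IceMelt = Forcing - 5  [with Forcing=6]  = 1
Uptake = Forcing + Flux + IceMelt  [with Forcing=6, Flux=1, IceMelt=1]  = 8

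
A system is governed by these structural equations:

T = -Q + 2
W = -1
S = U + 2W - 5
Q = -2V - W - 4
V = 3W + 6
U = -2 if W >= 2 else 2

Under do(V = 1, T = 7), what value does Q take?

Setting V = 1, T = 7 by intervention discards those variables' equations.
Q = -2V - W - 4  [with V=1, W=-1]  = -5

-5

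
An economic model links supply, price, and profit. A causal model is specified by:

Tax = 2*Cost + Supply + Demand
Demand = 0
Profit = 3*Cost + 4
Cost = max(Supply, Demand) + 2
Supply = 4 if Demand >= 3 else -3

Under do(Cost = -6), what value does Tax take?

-15

The intervention breaks the incoming arrows to Cost: Cost = max(Supply, Demand) + 2 no longer applies, and Cost = -6.
Supply = 4 if Demand >= 3 else -3  [with Demand=0]  = -3
Tax = 2*Cost + Supply + Demand  [with Cost=-6, Supply=-3, Demand=0]  = -15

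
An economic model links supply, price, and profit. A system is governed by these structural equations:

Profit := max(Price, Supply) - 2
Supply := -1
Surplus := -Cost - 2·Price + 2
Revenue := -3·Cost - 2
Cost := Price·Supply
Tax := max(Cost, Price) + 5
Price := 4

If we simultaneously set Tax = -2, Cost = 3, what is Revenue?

-11

Under do(Tax = -2, Cost = 3), each intervened variable's structural equation is replaced by its fixed value.
Revenue = -3·Cost - 2  [with Cost=3]  = -11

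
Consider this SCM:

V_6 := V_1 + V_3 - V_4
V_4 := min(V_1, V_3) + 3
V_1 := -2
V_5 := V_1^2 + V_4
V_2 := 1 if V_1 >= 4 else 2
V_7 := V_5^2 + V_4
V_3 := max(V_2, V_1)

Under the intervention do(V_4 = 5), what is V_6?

-5

Under do(V_4=5), the mechanism V_4 := min(V_1, V_3) + 3 is discarded; V_4 is fixed at 5.
V_2 = 1 if V_1 >= 4 else 2  [with V_1=-2]  = 2
V_3 = max(V_2, V_1)  [with V_2=2, V_1=-2]  = 2
V_6 = V_1 + V_3 - V_4  [with V_1=-2, V_3=2, V_4=5]  = -5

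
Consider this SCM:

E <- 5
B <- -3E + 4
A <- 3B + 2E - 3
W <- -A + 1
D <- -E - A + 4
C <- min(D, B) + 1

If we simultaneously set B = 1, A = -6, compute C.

2

Under do(B = 1, A = -6), each intervened variable's structural equation is replaced by its fixed value.
D = -E - A + 4  [with E=5, A=-6]  = 5
C = min(D, B) + 1  [with D=5, B=1]  = 2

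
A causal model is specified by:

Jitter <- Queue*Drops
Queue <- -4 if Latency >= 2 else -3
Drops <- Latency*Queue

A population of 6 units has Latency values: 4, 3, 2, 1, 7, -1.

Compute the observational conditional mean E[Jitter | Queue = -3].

Observing Queue=-3 restricts to units where Queue's equation naturally yields -3: Latency ∈ {1, -1}. In that subpopulation Jitter = 9, -9, mean 0.

0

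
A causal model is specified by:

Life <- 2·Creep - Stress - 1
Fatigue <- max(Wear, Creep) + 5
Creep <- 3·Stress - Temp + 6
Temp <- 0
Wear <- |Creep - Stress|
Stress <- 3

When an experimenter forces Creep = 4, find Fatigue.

do(Creep=4) replaces the equation Creep <- 3·Stress - Temp + 6 with the constant Creep = 4.
Wear = |Creep - Stress|  [with Creep=4, Stress=3]  = 1
Fatigue = max(Wear, Creep) + 5  [with Wear=1, Creep=4]  = 9

9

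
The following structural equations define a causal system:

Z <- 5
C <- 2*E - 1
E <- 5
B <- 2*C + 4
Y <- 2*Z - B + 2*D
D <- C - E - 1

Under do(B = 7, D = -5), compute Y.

-7

The joint intervention fixes B = 7, D = -5, removing each variable's own equation.
Y = 2*Z - B + 2*D  [with Z=5, B=7, D=-5]  = -7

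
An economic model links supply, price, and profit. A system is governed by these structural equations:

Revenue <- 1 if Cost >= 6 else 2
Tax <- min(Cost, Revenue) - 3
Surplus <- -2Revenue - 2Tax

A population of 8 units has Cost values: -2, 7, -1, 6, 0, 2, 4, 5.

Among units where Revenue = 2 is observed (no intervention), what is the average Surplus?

1

Conditioning on Revenue=2 selects the 6 unit(s) with Cost ∈ {-2, -1, 0, 2, 4, 5}. Their Surplus values: 6, 4, 2, -2, -2, -2. Mean = 1.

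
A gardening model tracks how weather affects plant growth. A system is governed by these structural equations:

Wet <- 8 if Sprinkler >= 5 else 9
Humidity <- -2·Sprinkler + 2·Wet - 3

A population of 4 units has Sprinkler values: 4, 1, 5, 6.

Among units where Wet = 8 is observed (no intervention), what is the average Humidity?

E[Humidity|Wet=8] averages over only the 2 units with Wet=8 (Sprinkler = 5, 6): Humidity = 3, 1, mean 2.

2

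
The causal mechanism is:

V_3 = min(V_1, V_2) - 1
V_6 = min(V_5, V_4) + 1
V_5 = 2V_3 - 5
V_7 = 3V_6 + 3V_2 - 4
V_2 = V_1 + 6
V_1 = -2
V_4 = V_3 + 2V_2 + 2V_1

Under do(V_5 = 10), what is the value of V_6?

The intervention breaks the incoming arrows to V_5: V_5 = 2V_3 - 5 no longer applies, and V_5 = 10.
V_2 = V_1 + 6  [with V_1=-2]  = 4
V_3 = min(V_1, V_2) - 1  [with V_1=-2, V_2=4]  = -3
V_4 = V_3 + 2V_2 + 2V_1  [with V_3=-3, V_2=4, V_1=-2]  = 1
V_6 = min(V_5, V_4) + 1  [with V_5=10, V_4=1]  = 2

2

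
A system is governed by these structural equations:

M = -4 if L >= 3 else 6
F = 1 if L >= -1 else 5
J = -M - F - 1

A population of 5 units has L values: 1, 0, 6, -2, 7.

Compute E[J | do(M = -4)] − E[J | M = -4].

-0.8

Every unit gets M=-4 under the intervention. J values become 2, 2, 2, -2, 2; E[J|do(M=-4)] = 1.2.
Conditioning on M=-4 selects the 2 unit(s) with L ∈ {6, 7}. Their J values: 2, 2. Mean = 2.
Difference = 1.2 − 2 = -0.8.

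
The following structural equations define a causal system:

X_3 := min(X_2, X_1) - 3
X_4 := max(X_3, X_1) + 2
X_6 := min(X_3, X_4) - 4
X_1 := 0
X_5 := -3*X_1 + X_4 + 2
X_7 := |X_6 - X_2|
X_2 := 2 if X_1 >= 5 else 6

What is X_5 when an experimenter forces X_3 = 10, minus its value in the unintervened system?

do(X_3=10) replaces the equation X_3 := min(X_2, X_1) - 3 with the constant X_3 = 10.
X_4 = max(X_3, X_1) + 2  [with X_3=10, X_1=0]  = 12
X_5 = -3*X_1 + X_4 + 2  [with X_1=0, X_4=12]  = 14
Without intervention: X_2 = 2 if X_1 >= 5 else 6  [with X_1=0]  = 6; X_3 = min(X_2, X_1) - 3  [with X_2=6, X_1=0]  = -3; X_4 = max(X_3, X_1) + 2  [with X_3=-3, X_1=0]  = 2; X_5 = -3*X_1 + X_4 + 2  [with X_1=0, X_4=2]  = 4.
Change = 14 − 4 = 10.

10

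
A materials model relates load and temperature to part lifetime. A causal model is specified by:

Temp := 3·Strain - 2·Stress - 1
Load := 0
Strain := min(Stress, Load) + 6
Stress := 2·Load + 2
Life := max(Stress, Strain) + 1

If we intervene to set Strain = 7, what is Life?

8

do(Strain=7) replaces the equation Strain := min(Stress, Load) + 6 with the constant Strain = 7.
Stress = 2·Load + 2  [with Load=0]  = 2
Life = max(Stress, Strain) + 1  [with Stress=2, Strain=7]  = 8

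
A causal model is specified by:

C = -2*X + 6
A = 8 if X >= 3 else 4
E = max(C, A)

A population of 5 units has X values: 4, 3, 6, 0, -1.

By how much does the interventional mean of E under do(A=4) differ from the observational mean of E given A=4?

do(A=4) breaks A's dependence on X. With A=4 fixed, E across the units is 4, 4, 4, 6, 8, mean 5.2.
E[E|A=4] averages over only the 2 units with A=4 (X = 0, -1): E = 6, 8, mean 7.
Difference = 5.2 − 7 = -1.8.

-1.8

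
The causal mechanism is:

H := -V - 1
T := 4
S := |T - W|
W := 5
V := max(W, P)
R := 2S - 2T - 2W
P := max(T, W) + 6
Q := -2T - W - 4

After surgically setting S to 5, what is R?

do(S=5) replaces the equation S := |T - W| with the constant S = 5.
R = 2S - 2T - 2W  [with S=5, T=4, W=5]  = -8

-8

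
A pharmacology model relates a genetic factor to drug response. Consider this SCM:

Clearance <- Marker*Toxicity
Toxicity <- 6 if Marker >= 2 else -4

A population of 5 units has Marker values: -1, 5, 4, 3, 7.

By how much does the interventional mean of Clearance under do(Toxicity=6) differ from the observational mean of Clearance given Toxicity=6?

-6.9

The intervention sets Toxicity=6 in all 5 units regardless of Marker. Recomputing Clearance per unit gives -6, 30, 24, 18, 42; average 21.6.
Observing Toxicity=6 restricts to units where Toxicity's equation naturally yields 6: Marker ∈ {5, 4, 3, 7}. In that subpopulation Clearance = 30, 24, 18, 42, mean 28.5.
Difference = 21.6 − 28.5 = -6.9.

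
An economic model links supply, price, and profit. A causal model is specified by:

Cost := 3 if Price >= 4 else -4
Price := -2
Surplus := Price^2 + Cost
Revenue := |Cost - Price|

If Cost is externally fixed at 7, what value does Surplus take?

Under do(Cost=7), the mechanism Cost := 3 if Price >= 4 else -4 is discarded; Cost is fixed at 7.
Surplus = Price^2 + Cost  [with Price=-2, Cost=7]  = 11

11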